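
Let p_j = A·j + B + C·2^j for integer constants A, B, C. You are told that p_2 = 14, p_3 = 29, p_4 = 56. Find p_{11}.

Write the equations: 2A + B + 4C = 14; 3A + B + 8C = 29; 4A + B + 16C = 56.
Subtracting the first from the second: A + 4C = 15.
Subtracting the second from the third: A + 8C = 27.
Solving: C = 3, A = 3, then B = -4.
Therefore p_{11} = 33 + (-4) + 3·2048 = 6173.

6173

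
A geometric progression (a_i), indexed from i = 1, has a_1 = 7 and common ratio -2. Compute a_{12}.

a_i = 7·(-2)^(i-1).
a_{12} = 7·(-2)^11 = -14336.

-14336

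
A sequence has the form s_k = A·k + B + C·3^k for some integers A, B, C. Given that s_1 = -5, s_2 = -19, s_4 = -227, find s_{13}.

-4782917

The three given values yield: A + B + 3C = -5; 2A + B + 9C = -19; 4A + B + 81C = -227.
Subtracting the first from the second: A + 6C = -14.
Subtracting the second from the third: 2A + 72C = -208.
Solving: C = -3, A = 4, then B = 0.
So s_k = 4·k + 0 + (-3)·3^k; at k=13 this is -4782917.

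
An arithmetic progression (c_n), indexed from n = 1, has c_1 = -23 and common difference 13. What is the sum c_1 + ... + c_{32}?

5712

c_n = -23 + (n - 1)·13.
c_{32} = 380; S = 32·(-23 + 380)/2 = 5712.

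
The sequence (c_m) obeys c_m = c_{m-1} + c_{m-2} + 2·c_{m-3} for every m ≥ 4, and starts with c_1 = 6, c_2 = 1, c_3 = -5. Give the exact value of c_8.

37

c_4 = 8, c_5 = 5, c_6 = 3, c_7 = 24, c_8 = 37.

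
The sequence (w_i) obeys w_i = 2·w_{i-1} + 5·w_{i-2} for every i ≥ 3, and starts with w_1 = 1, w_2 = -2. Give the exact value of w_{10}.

-7802

Applying the relation repeatedly:
w_3 = 1; w_4 = -8; w_5 = -11; w_6 = -62; w_7 = -179; w_8 = -668; w_9 = -2231; w_{10} = -7802.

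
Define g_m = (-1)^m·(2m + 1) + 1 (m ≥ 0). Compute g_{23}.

(-1)^23 = -1; 2m + 1 at m=23 is 47; so g_{23} = -46.

-46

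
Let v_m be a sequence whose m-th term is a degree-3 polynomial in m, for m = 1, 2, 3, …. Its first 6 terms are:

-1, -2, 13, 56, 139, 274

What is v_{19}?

12221

1st diffs: -1, 15, 43, 83, 135.
2nd diffs: 16, 28, 40, 52.
3rd diffs: 12, 12, 12 (constant).
Newton forward-difference form: v_m = -1 + (-1)·C(m-1,1) + 16·C(m-1,2) + 12·C(m-1,3).
At m = 19: m-1 = 18, so v_{19} = -1 - 18 + 2448 + 9792 = 12221.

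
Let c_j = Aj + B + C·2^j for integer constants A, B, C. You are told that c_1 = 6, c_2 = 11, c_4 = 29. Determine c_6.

83

The three given values yield: A + B + 2C = 6; 2A + B + 4C = 11; 4A + B + 16C = 29.
Subtracting the first from the second: A + 2C = 5.
Subtracting the second from the third: 2A + 12C = 18.
Solving: C = 1, A = 3, then B = 1.
Hence c_6 = 3·6 + 1 + 1·64 = 83.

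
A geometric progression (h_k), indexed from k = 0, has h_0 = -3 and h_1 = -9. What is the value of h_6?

-2187

Common ratio r = 3.
h_k = (-3)·3^(k-0).
h_6 = (-3)·3^6 = -2187.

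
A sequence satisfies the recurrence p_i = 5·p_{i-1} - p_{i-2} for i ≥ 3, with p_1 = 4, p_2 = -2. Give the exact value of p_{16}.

-9958734788

Step forward from the initial values:
p_3 = -14, p_4 = -68, p_5 = -326, …, p_{13} = -90541436, p_{14} = -433810082, p_{15} = -2078508974, p_{16} = -9958734788.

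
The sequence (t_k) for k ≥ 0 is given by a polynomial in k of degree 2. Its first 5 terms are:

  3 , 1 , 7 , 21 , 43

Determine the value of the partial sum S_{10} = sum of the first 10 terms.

900

1st diffs: -2, 6, 14, 22.
2nd diffs: 8, 8, 8 (constant).
Newton forward-difference form: t_k = 3 + (-2)·C(k,1) + 8·C(k,2).
Continuing: …, 73, 111, 157, 211, …, t_9 = 273.
Summing k = 0..9 (10 terms) gives 900.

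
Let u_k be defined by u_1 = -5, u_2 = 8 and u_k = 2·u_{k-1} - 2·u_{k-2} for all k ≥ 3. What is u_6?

-32

Applying the relation repeatedly:
u_3 = 26; u_4 = 36; u_5 = 20; u_6 = -32.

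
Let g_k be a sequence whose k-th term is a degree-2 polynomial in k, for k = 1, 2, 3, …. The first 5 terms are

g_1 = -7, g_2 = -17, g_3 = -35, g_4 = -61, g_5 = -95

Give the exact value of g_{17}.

-1127

1st diffs: -10, -18, -26, -34.
2nd diffs: -8, -8, -8 (constant).
So g_k = -4k^2 + 2k - 5.
Evaluating at k = 17 gives g_{17} = -1127.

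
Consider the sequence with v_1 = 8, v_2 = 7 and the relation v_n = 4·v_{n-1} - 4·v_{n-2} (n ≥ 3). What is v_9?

v_3 = -4  v_4 = -44  v_5 = -160  v_6 = -464  v_7 = -1216  v_8 = -3008  v_9 = -7168.
(Characteristic roots are 2 and 2.)

-7168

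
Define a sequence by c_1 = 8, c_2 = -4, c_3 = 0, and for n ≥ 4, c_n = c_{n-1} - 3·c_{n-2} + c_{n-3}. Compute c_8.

Compute successive terms:
c_4 = 20, c_5 = 16, c_6 = -44, c_7 = -72, c_8 = 76.

76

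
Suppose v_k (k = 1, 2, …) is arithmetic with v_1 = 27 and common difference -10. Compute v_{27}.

v_k = 27 + (k - 1)·(-10).
v_{27} = 27 + 26·(-10) = -233.

-233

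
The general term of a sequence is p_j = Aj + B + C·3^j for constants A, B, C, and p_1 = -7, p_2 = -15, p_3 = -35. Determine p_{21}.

-10460353247

The three given values yield: A + B + 3C = -7; 2A + B + 9C = -15; 3A + B + 27C = -35.
Subtracting the first from the second: A + 6C = -8.
Subtracting the second from the third: A + 18C = -20.
Solving: C = -1, A = -2, then B = -2.
Hence p_{21} = -2·21 + (-2) + (-1)·10460353203 = -10460353247.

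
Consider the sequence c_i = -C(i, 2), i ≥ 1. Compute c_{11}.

C(11, 2) = 55, so c_{11} = -55.

-55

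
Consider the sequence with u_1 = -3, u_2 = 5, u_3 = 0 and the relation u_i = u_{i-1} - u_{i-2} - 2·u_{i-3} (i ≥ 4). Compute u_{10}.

29

Compute successive terms:
u_4 = 1; u_5 = -9; u_6 = -10; u_7 = -3; u_8 = 25; u_9 = 48; u_{10} = 29.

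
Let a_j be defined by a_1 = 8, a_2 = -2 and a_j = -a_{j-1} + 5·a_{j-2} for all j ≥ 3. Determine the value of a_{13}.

801992

Iterate the recurrence:
a_3 = 42;  a_4 = -52;  a_5 = 262;  …;  a_{10} = -35812;  a_{11} = 103822;  a_{12} = -282882;  a_{13} = 801992.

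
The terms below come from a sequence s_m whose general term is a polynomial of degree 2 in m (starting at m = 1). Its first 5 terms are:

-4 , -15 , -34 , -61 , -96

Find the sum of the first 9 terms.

-1104

1st diffs: -11, -19, -27, -35.
2nd diffs: -8, -8, -8 (constant).
Newton forward-difference form: s_m = -4 + (-11)·C(m-1,1) + (-8)·C(m-1,2).
Continuing: -139, -190, -249, -316.
Summing m = 1..9 (9 terms) gives -1104.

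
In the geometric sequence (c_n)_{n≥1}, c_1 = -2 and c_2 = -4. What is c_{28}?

-268435456

Common ratio r = 2.
c_n = (-2)·2^(n-1).
c_{28} = (-2)·2^27 = -268435456.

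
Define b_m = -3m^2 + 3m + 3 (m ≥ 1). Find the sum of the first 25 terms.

Over m = 1..25: Σm = 325, Σm² = 5525.
Total = (-3)·5525 + (3)·325 + (3)·25 = -15525.

-15525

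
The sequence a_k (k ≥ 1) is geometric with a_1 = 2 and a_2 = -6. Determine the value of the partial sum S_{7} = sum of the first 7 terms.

Common ratio r = -3.
a_k = 2·(-3)^(k-1).
S = 2·((-3)^7 - 1)/(-3 - 1) = 2·(-2187 - 1)/(-4) = 1094.

1094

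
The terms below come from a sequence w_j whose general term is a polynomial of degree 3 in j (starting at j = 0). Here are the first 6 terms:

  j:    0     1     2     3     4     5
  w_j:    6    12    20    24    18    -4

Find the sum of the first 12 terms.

-2062

1st diffs: 6, 8, 4, -6, -22.
2nd diffs: 2, -4, -10, -16.
3rd diffs: -6, -6, -6 (constant).
Newton forward-difference form: w_j = 6 + 6·C(j,1) + 2·C(j,2) + (-6)·C(j,3).
Continuing: …, -48, -120, -226, -372, …, w_{11} = -808.
Summing j = 0..11 (12 terms) gives -2062.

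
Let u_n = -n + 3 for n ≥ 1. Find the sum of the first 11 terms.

-33

Over n = 1..11: Σn = 66.
Total = (-1)·66 + (3)·11 = -33.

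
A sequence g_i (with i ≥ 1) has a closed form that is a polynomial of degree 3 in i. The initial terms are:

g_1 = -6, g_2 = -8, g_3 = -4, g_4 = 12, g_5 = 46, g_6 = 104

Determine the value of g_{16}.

3324

1st diffs: -2, 4, 16, 34, 58.
2nd diffs: 6, 12, 18, 24.
3rd diffs: 6, 6, 6 (constant).
Newton forward-difference form: g_i = -6 + (-2)·C(i-1,1) + 6·C(i-1,2) + 6·C(i-1,3).
At i = 16: i-1 = 15, so g_{16} = -6 - 30 + 630 + 2730 = 3324.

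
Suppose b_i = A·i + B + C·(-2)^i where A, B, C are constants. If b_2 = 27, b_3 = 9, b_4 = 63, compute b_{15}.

-65439

At i = 2, 3, 4: 2A + B + 4C = 27; 3A + B - 8C = 9; 4A + B + 16C = 63.
Subtracting the first from the second: A - 12C = -18.
Subtracting the second from the third: A + 24C = 54.
Solving: C = 2, A = 6, then B = 7.
So b_i = 6·i + 7 + 2·(-2)^i; at i=15 this is -65439.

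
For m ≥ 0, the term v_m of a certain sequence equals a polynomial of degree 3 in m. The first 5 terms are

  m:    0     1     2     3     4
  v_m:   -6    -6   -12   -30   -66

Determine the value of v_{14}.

-2736

1st diffs: 0, -6, -18, -36.
2nd diffs: -6, -12, -18.
3rd diffs: -6, -6 (constant).
Newton forward-difference form: v_m = -6 + (-6)·C(m,2) + (-6)·C(m,3).
At m = 14: m = 14, so v_{14} = -6 - 546 - 2184 = -2736.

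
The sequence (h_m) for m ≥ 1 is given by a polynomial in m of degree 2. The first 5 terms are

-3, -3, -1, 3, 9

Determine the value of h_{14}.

153

1st diffs: 0, 2, 4, 6.
2nd diffs: 2, 2, 2 (constant).
Newton forward-difference form: h_m = -3 + 2·C(m-1,2).
At m = 14: m-1 = 13, so h_{14} = -3 + 156 = 153.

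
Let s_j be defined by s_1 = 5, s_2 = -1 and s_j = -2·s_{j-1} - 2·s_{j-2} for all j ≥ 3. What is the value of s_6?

4

Step forward from the initial values:
s_3 = -8, s_4 = 18, s_5 = -20, s_6 = 4.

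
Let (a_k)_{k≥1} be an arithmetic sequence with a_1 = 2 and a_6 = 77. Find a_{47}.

Common difference d = (77 - 2) / (6 - 1) = 15.
a_k = 2 + (k - 1)·15.
a_{47} = 2 + 46·15 = 692.

692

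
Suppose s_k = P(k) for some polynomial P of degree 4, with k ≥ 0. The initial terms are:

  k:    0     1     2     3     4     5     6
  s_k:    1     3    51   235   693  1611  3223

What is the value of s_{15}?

111331

1st diffs: 2, 48, 184, 458, 918, 1612.
2nd diffs: 46, 136, 274, 460, 694.
3rd diffs: 90, 138, 186, 234.
4th diffs: 48, 48, 48 (constant).
Newton forward-difference form: s_k = 1 + 2·C(k,1) + 46·C(k,2) + 90·C(k,3) + 48·C(k,4).
At k = 15: k = 15, so s_{15} = 1 + 30 + 4830 + 40950 + 65520 = 111331.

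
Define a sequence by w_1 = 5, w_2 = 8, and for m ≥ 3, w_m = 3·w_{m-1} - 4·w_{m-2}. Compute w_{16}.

-37460

Compute successive terms:
w_3 = 4; w_4 = -20; w_5 = -76; …; w_{13} = -13900; w_{14} = -40852; w_{15} = -66956; w_{16} = -37460.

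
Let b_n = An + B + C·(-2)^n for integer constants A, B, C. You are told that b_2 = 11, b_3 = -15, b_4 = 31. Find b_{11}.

-4111

At n = 2, 3, 4: 2A + B + 4C = 11; 3A + B - 8C = -15; 4A + B + 16C = 31.
Subtracting the first from the second: A - 12C = -26.
Subtracting the second from the third: A + 24C = 46.
Solving: C = 2, A = -2, then B = 7.
Hence b_{11} = -2·11 + 7 + 2·(-2048) = -4111.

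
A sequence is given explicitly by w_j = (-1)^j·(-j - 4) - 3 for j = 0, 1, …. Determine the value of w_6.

-13

(-1)^6 = 1; -j - 4 at j=6 is -10; so w_6 = -13.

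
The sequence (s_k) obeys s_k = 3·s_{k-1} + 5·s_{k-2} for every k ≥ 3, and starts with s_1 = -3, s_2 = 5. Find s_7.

1425

Compute successive terms:
s_3 = 0; s_4 = 25; s_5 = 75; s_6 = 350; s_7 = 1425.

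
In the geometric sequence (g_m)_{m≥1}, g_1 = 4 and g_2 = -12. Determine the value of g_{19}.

1549681956

Common ratio r = -3.
g_m = 4·(-3)^(m-1).
g_{19} = 4·(-3)^18 = 1549681956.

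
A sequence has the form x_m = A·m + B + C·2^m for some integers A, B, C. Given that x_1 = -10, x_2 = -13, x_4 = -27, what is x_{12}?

Plug in m = 1, 2, 4: A + B + 2C = -10; 2A + B + 4C = -13; 4A + B + 16C = -27.
Subtracting the first from the second: A + 2C = -3.
Subtracting the second from the third: 2A + 12C = -14.
Solving: C = -1, A = -1, then B = -7.
Therefore x_{12} = -12 + (-7) + (-1)·4096 = -4115.

-4115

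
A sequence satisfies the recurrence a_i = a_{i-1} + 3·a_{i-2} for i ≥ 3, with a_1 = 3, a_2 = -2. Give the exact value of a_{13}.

11827

a_3 = 7  a_4 = 1  a_5 = 22  …  a_{10} = 937  a_{11} = 2254  a_{12} = 5065  a_{13} = 11827.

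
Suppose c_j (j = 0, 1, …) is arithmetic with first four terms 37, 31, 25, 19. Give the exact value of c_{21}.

Common difference d = -6.
c_j = 37 + (j - 0)·(-6).
c_{21} = 37 + 21·(-6) = -89.

-89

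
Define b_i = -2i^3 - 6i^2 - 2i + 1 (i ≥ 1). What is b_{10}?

-2619

b_{10} = -2·10^3 - 6·10^2 - 2·10 + 1 = -2619.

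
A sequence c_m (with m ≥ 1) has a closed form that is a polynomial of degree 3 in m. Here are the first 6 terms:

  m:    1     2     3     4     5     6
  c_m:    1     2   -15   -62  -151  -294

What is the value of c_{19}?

-12527

1st diffs: 1, -17, -47, -89, -143.
2nd diffs: -18, -30, -42, -54.
3rd diffs: -12, -12, -12 (constant).
Newton forward-difference form: c_m = 1 + 1·C(m-1,1) + (-18)·C(m-1,2) + (-12)·C(m-1,3).
At m = 19: m-1 = 18, so c_{19} = 1 + 18 - 2754 - 9792 = -12527.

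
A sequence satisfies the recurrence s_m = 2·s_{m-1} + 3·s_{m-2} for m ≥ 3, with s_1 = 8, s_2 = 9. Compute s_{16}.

60982851

Step forward from the initial values:
s_3 = 42  s_4 = 111  s_5 = 348  …  s_{13} = 2258628  s_{14} = 6775869  s_{15} = 20327622  s_{16} = 60982851.
(Characteristic roots are 3 and -1.)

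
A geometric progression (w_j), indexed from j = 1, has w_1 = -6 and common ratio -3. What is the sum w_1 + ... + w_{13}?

-2391486

w_j = (-6)·(-3)^(j-1).
S = (-6)·((-3)^13 - 1)/(-3 - 1) = (-6)·(-1594323 - 1)/(-4) = -2391486.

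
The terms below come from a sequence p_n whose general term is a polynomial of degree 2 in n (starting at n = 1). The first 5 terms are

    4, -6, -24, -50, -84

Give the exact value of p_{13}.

1st diffs: -10, -18, -26, -34.
2nd diffs: -8, -8, -8 (constant).
Newton forward-difference form: p_n = 4 + (-10)·C(n-1,1) + (-8)·C(n-1,2).
At n = 13: n-1 = 12, so p_{13} = 4 - 120 - 528 = -644.

-644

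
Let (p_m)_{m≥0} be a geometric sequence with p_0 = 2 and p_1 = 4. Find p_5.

Common ratio r = 2.
p_m = 2·2^(m-0).
p_5 = 2·2^5 = 64.

64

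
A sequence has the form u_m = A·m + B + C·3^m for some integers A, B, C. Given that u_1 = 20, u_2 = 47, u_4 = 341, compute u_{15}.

57395678

At m = 1, 2, 4: A + B + 3C = 20; 2A + B + 9C = 47; 4A + B + 81C = 341.
Subtracting the first from the second: A + 6C = 27.
Subtracting the second from the third: 2A + 72C = 294.
Solving: C = 4, A = 3, then B = 5.
So u_m = 3·m + 5 + 4·3^m; at m=15 this is 57395678.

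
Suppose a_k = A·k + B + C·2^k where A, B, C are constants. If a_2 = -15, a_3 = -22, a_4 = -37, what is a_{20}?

-2097141

Write the equations: 2A + B + 4C = -15; 3A + B + 8C = -22; 4A + B + 16C = -37.
Subtracting the first from the second: A + 4C = -7.
Subtracting the second from the third: A + 8C = -15.
Solving: C = -2, A = 1, then B = -9.
Therefore a_{20} = 20 + (-9) + (-2)·1048576 = -2097141.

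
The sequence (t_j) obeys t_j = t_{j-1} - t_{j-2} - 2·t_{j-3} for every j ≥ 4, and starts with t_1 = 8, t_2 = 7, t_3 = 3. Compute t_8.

Step forward from the initial values:
t_4 = -20  t_5 = -37  t_6 = -23  t_7 = 54  t_8 = 151.

151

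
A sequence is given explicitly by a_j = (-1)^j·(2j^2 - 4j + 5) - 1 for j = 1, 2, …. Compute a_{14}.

(-1)^14 = 1; 2j^2 - 4j + 5 at j=14 is 341; so a_{14} = 340.

340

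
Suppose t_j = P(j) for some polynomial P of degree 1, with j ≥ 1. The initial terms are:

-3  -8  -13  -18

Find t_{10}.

-48

1st diffs: -5, -5, -5 (constant).
So t_j = -5j + 2.
Evaluating at j = 10 gives t_{10} = -48.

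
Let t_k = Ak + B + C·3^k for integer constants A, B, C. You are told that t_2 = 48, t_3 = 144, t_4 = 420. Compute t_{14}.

23914920

Plug in k = 2, 3, 4: 2A + B + 9C = 48; 3A + B + 27C = 144; 4A + B + 81C = 420.
Subtracting the first from the second: A + 18C = 96.
Subtracting the second from the third: A + 54C = 276.
Solving: C = 5, A = 6, then B = -9.
So t_k = 6·k + (-9) + 5·3^k; at k=14 this is 23914920.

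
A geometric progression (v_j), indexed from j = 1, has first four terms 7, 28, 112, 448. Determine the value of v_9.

458752

Common ratio r = 4.
v_j = 7·4^(j-1).
v_9 = 7·4^8 = 458752.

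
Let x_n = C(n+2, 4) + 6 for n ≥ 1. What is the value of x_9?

C(11, 4) = 330, so x_9 = 336.

336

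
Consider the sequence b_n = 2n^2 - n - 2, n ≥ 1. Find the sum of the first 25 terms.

Over n = 1..25: Σn = 325, Σn² = 5525.
Total = (2)·5525 + (-1)·325 + (-2)·25 = 10675.

10675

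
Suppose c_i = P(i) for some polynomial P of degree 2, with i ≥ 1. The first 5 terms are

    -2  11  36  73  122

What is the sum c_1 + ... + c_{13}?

1st diffs: 13, 25, 37, 49.
2nd diffs: 12, 12, 12 (constant).
Newton forward-difference form: c_i = -2 + 13·C(i-1,1) + 12·C(i-1,2).
Continuing: …, 183, 256, 341, 438, …, c_{13} = 946.
Summing i = 1..13 (13 terms) gives 4420.

4420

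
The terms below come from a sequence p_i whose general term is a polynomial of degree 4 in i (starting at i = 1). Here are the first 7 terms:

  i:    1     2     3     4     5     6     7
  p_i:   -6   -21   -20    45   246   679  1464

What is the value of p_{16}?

56049

1st diffs: -15, 1, 65, 201, 433, 785.
2nd diffs: 16, 64, 136, 232, 352.
3rd diffs: 48, 72, 96, 120.
4th diffs: 24, 24, 24 (constant).
Newton forward-difference form: p_i = -6 + (-15)·C(i-1,1) + 16·C(i-1,2) + 48·C(i-1,3) + 24·C(i-1,4).
At i = 16: i-1 = 15, so p_{16} = -6 - 225 + 1680 + 21840 + 32760 = 56049.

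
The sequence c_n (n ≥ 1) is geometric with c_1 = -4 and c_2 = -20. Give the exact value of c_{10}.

Common ratio r = 5.
c_n = (-4)·5^(n-1).
c_{10} = (-4)·5^9 = -7812500.

-7812500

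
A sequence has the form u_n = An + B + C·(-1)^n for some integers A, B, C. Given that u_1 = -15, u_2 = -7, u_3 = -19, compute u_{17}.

-47

The three given values yield: A + B - C = -15; 2A + B + C = -7; 3A + B - C = -19.
Subtracting the first from the second: A + 2C = 8.
Subtracting the second from the third: A - 2C = -12.
Solving: C = 5, A = -2, then B = -8.
Hence u_{17} = -2·17 + (-8) + 5·(-1) = -47.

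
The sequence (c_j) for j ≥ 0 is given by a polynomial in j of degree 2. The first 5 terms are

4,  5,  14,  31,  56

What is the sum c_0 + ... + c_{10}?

1419

1st diffs: 1, 9, 17, 25.
2nd diffs: 8, 8, 8 (constant).
Newton forward-difference form: c_j = 4 + 1·C(j,1) + 8·C(j,2).
Continuing: …, 89, 130, 179, 236, …, c_{10} = 374.
Summing j = 0..10 (11 terms) gives 1419.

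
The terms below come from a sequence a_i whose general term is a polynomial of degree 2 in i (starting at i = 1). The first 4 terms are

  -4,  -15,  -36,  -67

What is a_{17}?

1st diffs: -11, -21, -31.
2nd diffs: -10, -10 (constant).
Newton forward-difference form: a_i = -4 + (-11)·C(i-1,1) + (-10)·C(i-1,2).
At i = 17: i-1 = 16, so a_{17} = -4 - 176 - 1200 = -1380.

-1380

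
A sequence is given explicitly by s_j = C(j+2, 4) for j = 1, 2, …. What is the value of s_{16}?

C(18, 4) = 3060, so s_{16} = 3060.

3060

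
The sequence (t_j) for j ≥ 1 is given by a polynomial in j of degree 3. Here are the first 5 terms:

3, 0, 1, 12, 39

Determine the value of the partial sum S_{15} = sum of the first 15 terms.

1st diffs: -3, 1, 11, 27.
2nd diffs: 4, 10, 16.
3rd diffs: 6, 6 (constant).
Newton forward-difference form: t_j = 3 + (-3)·C(j-1,1) + 4·C(j-1,2) + 6·C(j-1,3).
Continuing: …, 88, 165, 276, 427, …, t_{15} = 2509.
Summing j = 1..15 (15 terms) gives 9740.

9740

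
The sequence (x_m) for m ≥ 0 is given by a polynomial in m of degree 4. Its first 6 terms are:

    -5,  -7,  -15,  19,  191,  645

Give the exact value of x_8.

5859

1st diffs: -2, -8, 34, 172, 454.
2nd diffs: -6, 42, 138, 282.
3rd diffs: 48, 96, 144.
4th diffs: 48, 48 (constant).
Newton forward-difference form: x_m = -5 + (-2)·C(m,1) + (-6)·C(m,2) + 48·C(m,3) + 48·C(m,4).
At m = 8: m = 8, so x_8 = -5 - 16 - 168 + 2688 + 3360 = 5859.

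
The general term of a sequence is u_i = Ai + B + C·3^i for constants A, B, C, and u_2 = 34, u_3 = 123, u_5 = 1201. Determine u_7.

10919

At i = 2, 3, 5: 2A + B + 9C = 34; 3A + B + 27C = 123; 5A + B + 243C = 1201.
Subtracting the first from the second: A + 18C = 89.
Subtracting the second from the third: 2A + 216C = 1078.
Solving: C = 5, A = -1, then B = -9.
So u_i = -1·i + (-9) + 5·3^i; at i=7 this is 10919.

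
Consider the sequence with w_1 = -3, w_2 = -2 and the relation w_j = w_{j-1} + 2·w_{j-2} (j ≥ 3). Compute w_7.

Step forward from the initial values:
w_3 = -8  w_4 = -12  w_5 = -28  w_6 = -52  w_7 = -108.
(Characteristic roots are 2 and -1.)

-108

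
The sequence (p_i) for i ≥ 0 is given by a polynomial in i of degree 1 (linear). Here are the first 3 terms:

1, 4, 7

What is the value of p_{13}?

40

1st diffs: 3, 3 (constant).
So p_i = 3i + 1.
Evaluating at i = 13 gives p_{13} = 40.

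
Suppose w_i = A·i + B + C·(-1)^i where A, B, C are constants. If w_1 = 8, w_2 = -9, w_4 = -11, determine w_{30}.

-37

At i = 1, 2, 4: A + B - C = 8; 2A + B + C = -9; 4A + B + C = -11.
Subtracting the first from the second: A + 2C = -17.
Subtracting the second from the third: 2A = -2.
Solving: C = -8, A = -1, then B = 1.
So w_i = -1·i + 1 + (-8)·(-1)^i; at i=30 this is -37.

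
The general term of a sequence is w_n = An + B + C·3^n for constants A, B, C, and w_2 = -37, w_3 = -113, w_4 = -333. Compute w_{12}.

At n = 2, 3, 4: 2A + B + 9C = -37; 3A + B + 27C = -113; 4A + B + 81C = -333.
Subtracting the first from the second: A + 18C = -76.
Subtracting the second from the third: A + 54C = -220.
Solving: C = -4, A = -4, then B = 7.
Therefore w_{12} = -48 + 7 + (-4)·531441 = -2125805.

-2125805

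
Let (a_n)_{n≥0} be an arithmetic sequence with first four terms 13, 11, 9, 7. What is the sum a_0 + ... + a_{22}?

-207

Common difference d = -2.
a_n = 13 + (n - 0)·(-2).
a_{22} = -31; S = 23·(13 + (-31))/2 = -207.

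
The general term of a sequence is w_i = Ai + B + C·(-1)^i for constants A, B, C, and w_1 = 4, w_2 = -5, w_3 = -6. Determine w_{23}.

-106

At i = 1, 2, 3: A + B - C = 4; 2A + B + C = -5; 3A + B - C = -6.
Subtracting the first from the second: A + 2C = -9.
Subtracting the second from the third: A - 2C = -1.
Solving: C = -2, A = -5, then B = 7.
So w_i = -5·i + 7 + (-2)·(-1)^i; at i=23 this is -106.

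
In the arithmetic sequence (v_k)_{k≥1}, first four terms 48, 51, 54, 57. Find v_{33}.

144

Common difference d = 3.
v_k = 48 + (k - 1)·3.
v_{33} = 48 + 32·3 = 144.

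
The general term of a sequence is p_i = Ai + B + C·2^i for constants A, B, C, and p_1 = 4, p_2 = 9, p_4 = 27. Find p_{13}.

8230

The three given values yield: A + B + 2C = 4; 2A + B + 4C = 9; 4A + B + 16C = 27.
Subtracting the first from the second: A + 2C = 5.
Subtracting the second from the third: 2A + 12C = 18.
Solving: C = 1, A = 3, then B = -1.
So p_i = 3·i + (-1) + 1·2^i; at i=13 this is 8230.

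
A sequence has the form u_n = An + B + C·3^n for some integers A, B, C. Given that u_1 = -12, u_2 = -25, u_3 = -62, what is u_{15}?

-28697834

Write the equations: A + B + 3C = -12; 2A + B + 9C = -25; 3A + B + 27C = -62.
Subtracting the first from the second: A + 6C = -13.
Subtracting the second from the third: A + 18C = -37.
Solving: C = -2, A = -1, then B = -5.
Therefore u_{15} = -15 + (-5) + (-2)·14348907 = -28697834.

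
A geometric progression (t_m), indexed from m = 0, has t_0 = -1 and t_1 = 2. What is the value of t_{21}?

Common ratio r = -2.
t_m = (-1)·(-2)^(m-0).
t_{21} = (-1)·(-2)^21 = 2097152.

2097152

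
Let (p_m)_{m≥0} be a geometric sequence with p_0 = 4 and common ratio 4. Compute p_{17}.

68719476736

p_m = 4·4^(m-0).
p_{17} = 4·4^17 = 68719476736.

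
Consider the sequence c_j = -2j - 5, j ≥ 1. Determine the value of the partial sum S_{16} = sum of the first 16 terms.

-352

Over j = 1..16: Σj = 136.
Total = (-2)·136 + (-5)·16 = -352.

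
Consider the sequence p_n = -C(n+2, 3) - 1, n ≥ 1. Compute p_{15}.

-681

C(17, 3) = 680, so p_{15} = -681.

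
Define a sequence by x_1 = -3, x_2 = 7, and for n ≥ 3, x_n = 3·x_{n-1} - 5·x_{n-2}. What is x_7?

-939

Applying the relation repeatedly:
x_3 = 36; x_4 = 73; x_5 = 39; x_6 = -248; x_7 = -939.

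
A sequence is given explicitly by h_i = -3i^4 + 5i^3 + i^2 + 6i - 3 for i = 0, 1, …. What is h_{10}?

-24843

h_{10} = -3·10^4 + 5·10^3 + 1·10^2 + 6·10 - 3 = -24843.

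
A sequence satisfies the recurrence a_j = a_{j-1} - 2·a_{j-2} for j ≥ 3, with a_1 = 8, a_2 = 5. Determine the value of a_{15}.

Compute successive terms:
a_3 = -11  a_4 = -21  a_5 = 1  …  a_{12} = 291  a_{13} = -143  a_{14} = -725  a_{15} = -439.

-439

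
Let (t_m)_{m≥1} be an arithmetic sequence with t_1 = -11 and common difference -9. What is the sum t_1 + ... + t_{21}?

-2121

t_m = -11 + (m - 1)·(-9).
t_{21} = -191; S = 21·(-11 + (-191))/2 = -2121.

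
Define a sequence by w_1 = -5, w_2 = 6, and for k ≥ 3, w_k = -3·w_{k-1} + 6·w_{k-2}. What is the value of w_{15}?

Applying the relation repeatedly:
w_3 = -48;  w_4 = 180;  w_5 = -828;  …;  w_{12} = 24993036;  w_{13} = -109277100;  w_{14} = 477789516;  w_{15} = -2089031148.

-2089031148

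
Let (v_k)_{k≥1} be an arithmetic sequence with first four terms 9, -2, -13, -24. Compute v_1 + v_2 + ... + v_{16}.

-1176

Common difference d = -11.
v_k = 9 + (k - 1)·(-11).
v_{16} = -156; S = 16·(9 + (-156))/2 = -1176.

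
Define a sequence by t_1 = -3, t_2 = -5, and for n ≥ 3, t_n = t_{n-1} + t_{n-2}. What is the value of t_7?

Step forward from the initial values:
t_3 = -8, t_4 = -13, t_5 = -21, t_6 = -34, t_7 = -55.

-55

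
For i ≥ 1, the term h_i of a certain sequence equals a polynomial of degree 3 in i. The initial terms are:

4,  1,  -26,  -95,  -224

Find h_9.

1st diffs: -3, -27, -69, -129.
2nd diffs: -24, -42, -60.
3rd diffs: -18, -18 (constant).
Newton forward-difference form: h_i = 4 + (-3)·C(i-1,1) + (-24)·C(i-1,2) + (-18)·C(i-1,3).
At i = 9: i-1 = 8, so h_9 = 4 - 24 - 672 - 1008 = -1700.

-1700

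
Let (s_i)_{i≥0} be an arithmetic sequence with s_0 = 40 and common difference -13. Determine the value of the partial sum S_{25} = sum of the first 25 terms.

-2900

s_i = 40 + (i - 0)·(-13).
s_{24} = -272; S = 25·(40 + (-272))/2 = -2900.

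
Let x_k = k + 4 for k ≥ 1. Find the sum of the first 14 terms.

161

Over k = 1..14: Σk = 105.
Total = (1)·105 + (4)·14 = 161.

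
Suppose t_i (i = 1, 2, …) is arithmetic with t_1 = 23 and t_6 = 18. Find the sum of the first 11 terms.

198

Common difference d = (18 - 23) / (6 - 1) = -1.
t_i = 23 + (i - 1)·(-1).
t_{11} = 13; S = 11·(23 + 13)/2 = 198.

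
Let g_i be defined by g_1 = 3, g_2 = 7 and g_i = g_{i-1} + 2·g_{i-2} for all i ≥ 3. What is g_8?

427

Applying the relation repeatedly:
g_3 = 13, g_4 = 27, g_5 = 53, g_6 = 107, g_7 = 213, g_8 = 427.
(Characteristic roots are 2 and -1.)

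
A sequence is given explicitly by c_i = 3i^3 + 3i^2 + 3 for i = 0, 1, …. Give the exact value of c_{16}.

13059

c_{16} = 3·16^3 + 3·16^2 + 3 = 13059.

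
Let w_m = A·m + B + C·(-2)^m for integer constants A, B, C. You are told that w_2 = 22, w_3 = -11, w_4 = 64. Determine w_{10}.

3106

Write the equations: 2A + B + 4C = 22; 3A + B - 8C = -11; 4A + B + 16C = 64.
Subtracting the first from the second: A - 12C = -33.
Subtracting the second from the third: A + 24C = 75.
Solving: C = 3, A = 3, then B = 4.
Therefore w_{10} = 30 + 4 + 3·1024 = 3106.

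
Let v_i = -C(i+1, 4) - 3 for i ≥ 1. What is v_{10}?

-333

C(11, 4) = 330, so v_{10} = -333.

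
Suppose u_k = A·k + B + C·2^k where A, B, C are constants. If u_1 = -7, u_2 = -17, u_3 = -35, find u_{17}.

-524319

At k = 1, 2, 3: A + B + 2C = -7; 2A + B + 4C = -17; 3A + B + 8C = -35.
Subtracting the first from the second: A + 2C = -10.
Subtracting the second from the third: A + 4C = -18.
Solving: C = -4, A = -2, then B = 3.
Therefore u_{17} = -34 + 3 + (-4)·131072 = -524319.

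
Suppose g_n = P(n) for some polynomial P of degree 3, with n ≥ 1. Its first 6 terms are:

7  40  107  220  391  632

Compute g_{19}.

15595

1st diffs: 33, 67, 113, 171, 241.
2nd diffs: 34, 46, 58, 70.
3rd diffs: 12, 12, 12 (constant).
Newton forward-difference form: g_n = 7 + 33·C(n-1,1) + 34·C(n-1,2) + 12·C(n-1,3).
At n = 19: n-1 = 18, so g_{19} = 7 + 594 + 5202 + 9792 = 15595.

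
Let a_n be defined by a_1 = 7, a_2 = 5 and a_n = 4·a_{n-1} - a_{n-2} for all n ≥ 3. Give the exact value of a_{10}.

126677

Compute successive terms:
a_3 = 13  a_4 = 47  a_5 = 175  a_6 = 653  a_7 = 2437  a_8 = 9095  a_9 = 33943  a_{10} = 126677.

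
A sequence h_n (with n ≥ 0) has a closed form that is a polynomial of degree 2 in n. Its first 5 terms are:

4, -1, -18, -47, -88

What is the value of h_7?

-283

1st diffs: -5, -17, -29, -41.
2nd diffs: -12, -12, -12 (constant).
So h_n = -6n^2 + n + 4.
Evaluating at n = 7 gives h_7 = -283.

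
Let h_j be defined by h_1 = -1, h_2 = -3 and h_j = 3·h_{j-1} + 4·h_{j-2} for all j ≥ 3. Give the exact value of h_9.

-52429

h_3 = -13  h_4 = -51  h_5 = -205  h_6 = -819  h_7 = -3277  h_8 = -13107  h_9 = -52429.
(Characteristic roots are 4 and -1.)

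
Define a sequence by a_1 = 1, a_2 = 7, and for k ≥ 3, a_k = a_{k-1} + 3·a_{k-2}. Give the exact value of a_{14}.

Compute successive terms:
a_3 = 10, a_4 = 31, a_5 = 61, …, a_{11} = 9637, a_{12} = 22258, a_{13} = 51169, a_{14} = 117943.

117943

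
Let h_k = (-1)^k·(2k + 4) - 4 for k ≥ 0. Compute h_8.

16

(-1)^8 = 1; 2k + 4 at k=8 is 20; so h_8 = 16.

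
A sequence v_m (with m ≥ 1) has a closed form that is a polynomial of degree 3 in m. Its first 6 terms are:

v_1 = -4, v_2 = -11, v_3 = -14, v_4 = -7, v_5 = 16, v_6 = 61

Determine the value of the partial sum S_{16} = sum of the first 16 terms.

12256

1st diffs: -7, -3, 7, 23, 45.
2nd diffs: 4, 10, 16, 22.
3rd diffs: 6, 6, 6 (constant).
Newton forward-difference form: v_m = -4 + (-7)·C(m-1,1) + 4·C(m-1,2) + 6·C(m-1,3).
Continuing: …, 134, 241, 388, 581, …, v_{16} = 3041.
Summing m = 1..16 (16 terms) gives 12256.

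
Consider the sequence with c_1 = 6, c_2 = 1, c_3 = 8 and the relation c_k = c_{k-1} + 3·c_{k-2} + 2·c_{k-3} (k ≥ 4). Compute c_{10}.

Applying the relation repeatedly:
c_4 = 23;  c_5 = 49;  c_6 = 134;  c_7 = 327;  c_8 = 827;  c_9 = 2076;  c_{10} = 5211.

5211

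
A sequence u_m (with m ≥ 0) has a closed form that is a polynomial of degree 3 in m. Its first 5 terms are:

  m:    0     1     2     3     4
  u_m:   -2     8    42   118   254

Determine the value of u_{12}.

1st diffs: 10, 34, 76, 136.
2nd diffs: 24, 42, 60.
3rd diffs: 18, 18 (constant).
Newton forward-difference form: u_m = -2 + 10·C(m,1) + 24·C(m,2) + 18·C(m,3).
At m = 12: m = 12, so u_{12} = -2 + 120 + 1584 + 3960 = 5662.

5662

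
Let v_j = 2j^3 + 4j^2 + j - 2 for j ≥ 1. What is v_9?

v_9 = 2·9^3 + 4·9^2 + 1·9 - 2 = 1789.

1789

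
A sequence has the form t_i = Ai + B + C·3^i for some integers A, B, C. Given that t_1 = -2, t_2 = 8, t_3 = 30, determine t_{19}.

1162261534

Plug in i = 1, 2, 3: A + B + 3C = -2; 2A + B + 9C = 8; 3A + B + 27C = 30.
Subtracting the first from the second: A + 6C = 10.
Subtracting the second from the third: A + 18C = 22.
Solving: C = 1, A = 4, then B = -9.
So t_i = 4·i + (-9) + 1·3^i; at i=19 this is 1162261534.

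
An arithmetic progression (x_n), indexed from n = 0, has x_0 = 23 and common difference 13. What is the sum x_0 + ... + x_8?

x_n = 23 + (n - 0)·13.
x_8 = 127; S = 9·(23 + 127)/2 = 675.

675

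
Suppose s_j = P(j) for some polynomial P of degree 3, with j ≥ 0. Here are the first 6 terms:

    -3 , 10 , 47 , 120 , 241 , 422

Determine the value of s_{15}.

1st diffs: 13, 37, 73, 121, 181.
2nd diffs: 24, 36, 48, 60.
3rd diffs: 12, 12, 12 (constant).
Newton forward-difference form: s_j = -3 + 13·C(j,1) + 24·C(j,2) + 12·C(j,3).
At j = 15: j = 15, so s_{15} = -3 + 195 + 2520 + 5460 = 8172.

8172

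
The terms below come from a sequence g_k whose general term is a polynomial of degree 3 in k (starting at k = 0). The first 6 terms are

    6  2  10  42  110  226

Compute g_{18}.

1st diffs: -4, 8, 32, 68, 116.
2nd diffs: 12, 24, 36, 48.
3rd diffs: 12, 12, 12 (constant).
So g_k = 2k^3 - 6k + 6.
Evaluating at k = 18 gives g_{18} = 11562.

11562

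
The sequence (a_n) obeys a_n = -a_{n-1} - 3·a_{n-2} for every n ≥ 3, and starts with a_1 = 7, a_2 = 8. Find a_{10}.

Step forward from the initial values:
a_3 = -29, a_4 = 5, a_5 = 82, a_6 = -97, a_7 = -149, a_8 = 440, a_9 = 7, a_{10} = -1327.

-1327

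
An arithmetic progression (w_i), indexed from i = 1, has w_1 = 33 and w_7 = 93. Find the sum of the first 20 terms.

Common difference d = (93 - 33) / (7 - 1) = 10.
w_i = 33 + (i - 1)·10.
w_{20} = 223; S = 20·(33 + 223)/2 = 2560.

2560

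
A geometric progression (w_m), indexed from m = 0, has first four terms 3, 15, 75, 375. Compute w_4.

Common ratio r = 5.
w_m = 3·5^(m-0).
w_4 = 3·5^4 = 1875.

1875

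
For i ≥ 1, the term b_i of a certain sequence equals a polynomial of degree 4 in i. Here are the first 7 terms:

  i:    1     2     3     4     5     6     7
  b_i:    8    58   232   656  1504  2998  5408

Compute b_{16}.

1st diffs: 50, 174, 424, 848, 1494, 2410.
2nd diffs: 124, 250, 424, 646, 916.
3rd diffs: 126, 174, 222, 270.
4th diffs: 48, 48, 48 (constant).
Newton forward-difference form: b_i = 8 + 50·C(i-1,1) + 124·C(i-1,2) + 126·C(i-1,3) + 48·C(i-1,4).
At i = 16: i-1 = 15, so b_{16} = 8 + 750 + 13020 + 57330 + 65520 = 136628.

136628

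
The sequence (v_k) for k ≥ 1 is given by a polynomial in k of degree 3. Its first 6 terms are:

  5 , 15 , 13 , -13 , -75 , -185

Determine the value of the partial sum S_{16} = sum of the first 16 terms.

-27280

1st diffs: 10, -2, -26, -62, -110.
2nd diffs: -12, -24, -36, -48.
3rd diffs: -12, -12, -12 (constant).
Newton forward-difference form: v_k = 5 + 10·C(k-1,1) + (-12)·C(k-1,2) + (-12)·C(k-1,3).
Continuing: …, -355, -597, -923, -1345, …, v_{16} = -6565.
Summing k = 1..16 (16 terms) gives -27280.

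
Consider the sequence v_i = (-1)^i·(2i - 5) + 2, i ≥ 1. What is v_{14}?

25

(-1)^14 = 1; 2i - 5 at i=14 is 23; so v_{14} = 25.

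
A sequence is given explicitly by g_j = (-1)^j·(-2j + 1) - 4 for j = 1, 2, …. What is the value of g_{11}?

(-1)^11 = -1; -2j + 1 at j=11 is -21; so g_{11} = 17.

17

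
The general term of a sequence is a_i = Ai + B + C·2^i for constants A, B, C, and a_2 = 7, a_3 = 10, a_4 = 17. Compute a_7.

At i = 2, 3, 4: 2A + B + 4C = 7; 3A + B + 8C = 10; 4A + B + 16C = 17.
Subtracting the first from the second: A + 4C = 3.
Subtracting the second from the third: A + 8C = 7.
Solving: C = 1, A = -1, then B = 5.
So a_i = -1·i + 5 + 1·2^i; at i=7 this is 126.

126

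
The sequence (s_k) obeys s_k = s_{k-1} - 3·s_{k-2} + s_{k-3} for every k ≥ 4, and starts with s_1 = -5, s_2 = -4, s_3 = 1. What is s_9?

79

Applying the relation repeatedly:
s_4 = 8; s_5 = 1; s_6 = -22; s_7 = -17; s_8 = 50; s_9 = 79.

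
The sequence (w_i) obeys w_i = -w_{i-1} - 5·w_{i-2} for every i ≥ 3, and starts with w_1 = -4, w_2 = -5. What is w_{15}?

-316375

w_3 = 25, w_4 = 0, w_5 = -125, …, w_{12} = -34875, w_{13} = 35500, w_{14} = 138875, w_{15} = -316375.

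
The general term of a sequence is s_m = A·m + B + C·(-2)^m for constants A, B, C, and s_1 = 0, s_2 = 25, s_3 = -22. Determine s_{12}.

16403

At m = 1, 2, 3: A + B - 2C = 0; 2A + B + 4C = 25; 3A + B - 8C = -22.
Subtracting the first from the second: A + 6C = 25.
Subtracting the second from the third: A - 12C = -47.
Solving: C = 4, A = 1, then B = 7.
Therefore s_{12} = 12 + 7 + 4·4096 = 16403.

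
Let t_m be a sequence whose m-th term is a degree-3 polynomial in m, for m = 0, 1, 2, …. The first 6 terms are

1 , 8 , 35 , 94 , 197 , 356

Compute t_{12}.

4045

1st diffs: 7, 27, 59, 103, 159.
2nd diffs: 20, 32, 44, 56.
3rd diffs: 12, 12, 12 (constant).
Newton forward-difference form: t_m = 1 + 7·C(m,1) + 20·C(m,2) + 12·C(m,3).
At m = 12: m = 12, so t_{12} = 1 + 84 + 1320 + 2640 = 4045.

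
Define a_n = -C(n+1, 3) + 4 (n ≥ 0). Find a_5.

-16

C(6, 3) = 20, so a_5 = -16.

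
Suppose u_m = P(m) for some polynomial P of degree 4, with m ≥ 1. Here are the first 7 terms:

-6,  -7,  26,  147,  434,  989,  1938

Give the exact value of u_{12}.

18683

1st diffs: -1, 33, 121, 287, 555, 949.
2nd diffs: 34, 88, 166, 268, 394.
3rd diffs: 54, 78, 102, 126.
4th diffs: 24, 24, 24 (constant).
Newton forward-difference form: u_m = -6 + (-1)·C(m-1,1) + 34·C(m-1,2) + 54·C(m-1,3) + 24·C(m-1,4).
At m = 12: m-1 = 11, so u_{12} = -6 - 11 + 1870 + 8910 + 7920 = 18683.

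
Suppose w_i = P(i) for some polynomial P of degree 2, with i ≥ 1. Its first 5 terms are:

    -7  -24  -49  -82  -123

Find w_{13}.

1st diffs: -17, -25, -33, -41.
2nd diffs: -8, -8, -8 (constant).
So w_i = -4i^2 - 5i + 2.
Evaluating at i = 13 gives w_{13} = -739.

-739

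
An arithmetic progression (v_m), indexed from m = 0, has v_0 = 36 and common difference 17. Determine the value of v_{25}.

461

v_m = 36 + (m - 0)·17.
v_{25} = 36 + 25·17 = 461.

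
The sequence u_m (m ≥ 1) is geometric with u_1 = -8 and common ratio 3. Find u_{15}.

-38263752

u_m = (-8)·3^(m-1).
u_{15} = (-8)·3^14 = -38263752.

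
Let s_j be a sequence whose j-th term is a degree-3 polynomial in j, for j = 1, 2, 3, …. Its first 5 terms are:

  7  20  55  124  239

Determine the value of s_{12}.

3340

1st diffs: 13, 35, 69, 115.
2nd diffs: 22, 34, 46.
3rd diffs: 12, 12 (constant).
Newton forward-difference form: s_j = 7 + 13·C(j-1,1) + 22·C(j-1,2) + 12·C(j-1,3).
At j = 12: j-1 = 11, so s_{12} = 7 + 143 + 1210 + 1980 = 3340.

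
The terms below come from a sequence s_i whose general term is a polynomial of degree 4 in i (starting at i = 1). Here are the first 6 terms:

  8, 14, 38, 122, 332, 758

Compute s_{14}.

1st diffs: 6, 24, 84, 210, 426.
2nd diffs: 18, 60, 126, 216.
3rd diffs: 42, 66, 90.
4th diffs: 24, 24 (constant).
Newton forward-difference form: s_i = 8 + 6·C(i-1,1) + 18·C(i-1,2) + 42·C(i-1,3) + 24·C(i-1,4).
At i = 14: i-1 = 13, so s_{14} = 8 + 78 + 1404 + 12012 + 17160 = 30662.

30662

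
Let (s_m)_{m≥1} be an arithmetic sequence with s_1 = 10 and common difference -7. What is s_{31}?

s_m = 10 + (m - 1)·(-7).
s_{31} = 10 + 30·(-7) = -200.

-200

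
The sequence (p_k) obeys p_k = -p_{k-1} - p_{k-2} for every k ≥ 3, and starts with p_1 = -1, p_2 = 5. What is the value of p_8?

5

Iterate the recurrence:
p_3 = -4  p_4 = -1  p_5 = 5  p_6 = -4  p_7 = -1  p_8 = 5.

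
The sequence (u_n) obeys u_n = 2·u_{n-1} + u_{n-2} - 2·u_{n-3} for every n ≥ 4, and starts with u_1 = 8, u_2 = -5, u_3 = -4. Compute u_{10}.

Compute successive terms:
u_4 = -29, u_5 = -52, u_6 = -125, u_7 = -244, u_8 = -509, u_9 = -1012, u_{10} = -2045.

-2045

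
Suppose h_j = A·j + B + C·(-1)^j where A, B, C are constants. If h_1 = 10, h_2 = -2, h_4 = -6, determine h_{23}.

-34

Write the equations: A + B - C = 10; 2A + B + C = -2; 4A + B + C = -6.
Subtracting the first from the second: A + 2C = -12.
Subtracting the second from the third: 2A = -4.
Solving: C = -5, A = -2, then B = 7.
Therefore h_{23} = -46 + 7 + (-5)·(-1) = -34.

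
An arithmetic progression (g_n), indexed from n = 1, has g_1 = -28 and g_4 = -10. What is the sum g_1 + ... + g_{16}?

272

Common difference d = (-10 - (-28)) / (4 - 1) = 6.
g_n = -28 + (n - 1)·6.
g_{16} = 62; S = 16·(-28 + 62)/2 = 272.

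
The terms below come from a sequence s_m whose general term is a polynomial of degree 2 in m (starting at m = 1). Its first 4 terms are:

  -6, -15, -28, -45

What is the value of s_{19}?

1st diffs: -9, -13, -17.
2nd diffs: -4, -4 (constant).
So s_m = -2m^2 - 3m - 1.
Evaluating at m = 19 gives s_{19} = -780.

-780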